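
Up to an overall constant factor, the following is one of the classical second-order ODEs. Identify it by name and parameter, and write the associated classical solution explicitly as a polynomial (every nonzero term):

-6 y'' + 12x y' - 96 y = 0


All three coefficients share the factor -6; dividing through by -6 gives  y'' - 2x y' + 16 y = 0.
This matches the Hermite equation y'' - 2x y' + 2n y = 0 with 2n = 16, so n = 8; the polynomial solution is H_8(x).
With y = sum_k a_k x^k, matching x^k gives (k+2)(k+1) a_{k+2} = 2(k - n) a_k = 2(k - 8) a_k. The right side vanishes at k = 8, so the series with the parity of 8 terminates at degree 8.
Standard normalization: leading coefficient of H_n is 2^n, so a_8 = 2^8 = 256. Work downward with a_k = (k+1)(k+2) a_{k+2} / (2(k - n)):
  a_6 = (7)(8)(256) / (2(6 - 8)) = 14336/(-4) = -3584
  a_4 = (5)(6)(-3584) / (2(4 - 8)) = -107520/(-8) = 13440
  a_2 = (3)(4)(13440) / (2(2 - 8)) = 161280/(-12) = -13440
  a_0 = (1)(2)(-13440) / (2(0 - 8)) = -26880/(-16) = 1680
Hence H_8(x) = 256 x^8 - 3584 x^6 + 13440 x^4 - 13440 x^2 + 1680.

H_8(x); series = 256 x^8 - 3584 x^6 + 13440 x^4 - 13440 x^2 + 1680


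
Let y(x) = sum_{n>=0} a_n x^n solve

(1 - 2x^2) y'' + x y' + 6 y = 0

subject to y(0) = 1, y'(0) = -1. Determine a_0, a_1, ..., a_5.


Ansatz: y(x) = sum_{n>=0} a_n x^n, so y'(x) = sum_{n>=1} n a_n x^(n-1) and y''(x) = sum_{n>=2} n(n-1) a_n x^(n-2).
Substitute into P(x) y'' + Q(x) y' + R(x) y = 0 with P(x) = 1 - 2x^2, Q(x) = x, R(x) = 6, and match powers of x.
Initial conditions: a_0 = 1, a_1 = -1.
Setting the coefficient of each power of x to zero and solving order by order (substituting the coefficients already found):
  x^0: 2 a_2 + 6 a_0 = 0  ->  2 a_2 = -6 a_0 = -6  ->  a_2 = -3
  x^1: 6 a_3 + 7 a_1 = 0  ->  6 a_3 = -7 a_1 = 7  ->  a_3 = 7/6
  x^2: 12 a_4 + 4 a_2 = 0  ->  12 a_4 = -4 a_2 = 12  ->  a_4 = 1
  x^3: 20 a_5 - 3 a_3 = 0  ->  20 a_5 = 3 a_3 = 7/2  ->  a_5 = 7/40
Truncated series: y(x) = 1 - x - 3 x^2 + (7/6) x^3 + x^4 + (7/40) x^5 + O(x^6).

a_0 = 1; a_1 = -1; a_2 = -3; a_3 = 7/6; a_4 = 1; a_5 = 7/40


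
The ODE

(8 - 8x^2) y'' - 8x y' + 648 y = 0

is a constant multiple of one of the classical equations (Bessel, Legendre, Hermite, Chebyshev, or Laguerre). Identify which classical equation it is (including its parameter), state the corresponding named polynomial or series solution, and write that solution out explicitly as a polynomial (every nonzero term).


All three coefficients share the factor 8; dividing through by 8 gives  (1 - x^2) y'' - x y' + 81 y = 0.
This matches the Chebyshev equation (1 - x^2) y'' - x y' + n^2 y = 0 (note the -x y' term, not -2x y') with n^2 = 81, so n = 9; the polynomial solution is T_9(x).
With y = sum_k a_k x^k, matching x^k gives (k+2)(k+1) a_{k+2} = (k^2 - n^2) a_k = (k - 9)(k + 9) a_k. The right side vanishes at k = 9, so the series with the parity of 9 terminates at degree 9.
Standard normalization: leading coefficient of T_n is 2^(n-1), so a_9 = 2^8 = 256. Work downward with a_k = (k+1)(k+2) a_{k+2} / ((k - 9)(k + 9)):
  a_7 = (8)(9)(256) / ((7 - 9)(7 + 9)) = 18432/(-32) = -576
  a_5 = (6)(7)(-576) / ((5 - 9)(5 + 9)) = -24192/(-56) = 432
  a_3 = (4)(5)(432) / ((3 - 9)(3 + 9)) = 8640/(-72) = -120
  a_1 = (2)(3)(-120) / ((1 - 9)(1 + 9)) = -720/(-80) = 9
Hence T_9(x) = 256 x^9 - 576 x^7 + 432 x^5 - 120 x^3 + 9 x.

T_9(x); series = 256 x^9 - 576 x^7 + 432 x^5 - 120 x^3 + 9 x


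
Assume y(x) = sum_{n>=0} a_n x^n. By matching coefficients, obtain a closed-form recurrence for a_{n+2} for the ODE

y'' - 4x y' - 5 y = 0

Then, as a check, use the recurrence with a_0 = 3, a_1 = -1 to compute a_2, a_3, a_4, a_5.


Substitute y = sum_n a_n x^n.
y''(x) has coefficient (n+2)(n+1) a_{n+2} at x^n;
-4 x y'(x) has coefficient -4 n a_n at x^n (shift);
-5 y(x) has coefficient -5 a_n at x^n.
Matching x^n: (n+2)(n+1) a_{n+2} + (-4n - 5) a_n = 0.
Thus a_{n+2} = (4n + 5) / ((n+1)(n+2)) * a_n.

Check with a_0 = 3, a_1 = -1 (apply the recurrence for n = 0, 1, 2, 3): a_0 = 3, a_1 = -1, a_2 = 15/2, a_3 = -3/2, a_4 = 65/8, a_5 = -51/40.

a_(n+2) = (4n + 5) / ((n+1)(n+2)) * a_n; check: a_0 = 3, a_1 = -1, a_2 = 15/2, a_3 = -3/2, a_4 = 65/8, a_5 = -51/40


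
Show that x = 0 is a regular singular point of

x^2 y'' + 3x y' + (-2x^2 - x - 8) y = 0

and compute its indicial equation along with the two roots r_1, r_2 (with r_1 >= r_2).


Divide by x^2 to reach normal form y'' + P_1(x) y' + P_2(x) y = 0 with P_1(x) = 3/x and P_2(x) = -2 - 1/x - 8/x^2.
x = 0 is a singular point because the y'-coefficient 3/x has a pole at x = 0 and the y-coefficient -2 - 1/x - 8/x^2 has a pole at x = 0.
It is a regular singular point because x P_1(x) = p(x) = 3 and x^2 P_2(x) = q(x) = -2x^2 - x - 8 are polynomials, hence analytic at x = 0.
p(0) = 3,  q(0) = -8.
Indicial equation: r(r-1) + p(0) r + q(0) = 0, i.e. r^2 + (p(0) - 1) r + q(0) = 0, i.e. r^2 + 2 r - 8 = 0.
Discriminant: (2)^2 - 4(-8) = 36, so r = (-2 ± 6)/2.
Solving: r_1 = 2, r_2 = -4.

indicial: r^2 + 2 r - 8 = 0; roots r_1 = 2, r_2 = -4


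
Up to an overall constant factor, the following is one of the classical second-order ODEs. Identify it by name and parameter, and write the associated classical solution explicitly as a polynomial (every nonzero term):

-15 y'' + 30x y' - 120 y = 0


All three coefficients share the factor -15; dividing through by -15 gives  y'' - 2x y' + 8 y = 0.
This matches the Hermite equation y'' - 2x y' + 2n y = 0 with 2n = 8, so n = 4; the polynomial solution is H_4(x).
With y = sum_k a_k x^k, matching x^k gives (k+2)(k+1) a_{k+2} = 2(k - n) a_k = 2(k - 4) a_k. The right side vanishes at k = 4, so the series with the parity of 4 terminates at degree 4.
Standard normalization: leading coefficient of H_n is 2^n, so a_4 = 2^4 = 16. Work downward with a_k = (k+1)(k+2) a_{k+2} / (2(k - n)):
  a_2 = (3)(4)(16) / (2(2 - 4)) = 192/(-4) = -48
  a_0 = (1)(2)(-48) / (2(0 - 4)) = -96/(-8) = 12
Hence H_4(x) = 16 x^4 - 48 x^2 + 12.

H_4(x); series = 16 x^4 - 48 x^2 + 12


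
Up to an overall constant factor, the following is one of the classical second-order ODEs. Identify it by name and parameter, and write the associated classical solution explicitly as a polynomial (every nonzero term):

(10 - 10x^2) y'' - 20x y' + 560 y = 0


All three coefficients share the factor 10; dividing through by 10 gives  (1 - x^2) y'' - 2x y' + 56 y = 0.
This matches the Legendre equation (1 - x^2) y'' - 2x y' + n(n+1) y = 0 (note the -2x y' term) with n(n+1) = 56, so n = 7; the polynomial solution is P_7(x).
With y = sum_k a_k x^k, matching x^k gives (k+2)(k+1) a_{k+2} = [k(k+1) - n(n+1)] a_k = (k - 7)(k + 8) a_k. The right side vanishes at k = 7, so the series with the parity of 7 terminates at degree 7.
Standard normalization (P_n(1) = 1): leading coefficient (2n)!/(2^n (n!)^2) = 87178291200/(128*25401600) = 429/16, so a_7 = 429/16. Work downward with a_k = (k+1)(k+2) a_{k+2} / ((k - 7)(k + 8)):
  a_5 = (6)(7)(429/16) / ((5 - 7)(5 + 8)) = (9009/8)/(-26) = -693/16
  a_3 = (4)(5)(-693/16) / ((3 - 7)(3 + 8)) = (-3465/4)/(-44) = 315/16
  a_1 = (2)(3)(315/16) / ((1 - 7)(1 + 8)) = (945/8)/(-54) = -35/16
Hence P_7(x) = 429 x^7/16 - 693 x^5/16 + 315 x^3/16 - 35 x/16.

P_7(x); series = 429 x^7/16 - 693 x^5/16 + 315 x^3/16 - 35 x/16


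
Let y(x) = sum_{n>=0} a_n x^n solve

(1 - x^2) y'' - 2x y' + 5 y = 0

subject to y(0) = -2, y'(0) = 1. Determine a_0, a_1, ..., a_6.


Ansatz: y(x) = sum_{n>=0} a_n x^n, so y'(x) = sum_{n>=1} n a_n x^(n-1) and y''(x) = sum_{n>=2} n(n-1) a_n x^(n-2).
Substitute into P(x) y'' + Q(x) y' + R(x) y = 0 with P(x) = 1 - x^2, Q(x) = -2x, R(x) = 5, and match powers of x.
Initial conditions: a_0 = -2, a_1 = 1.
Setting the coefficient of each power of x to zero and solving order by order (substituting the coefficients already found):
  x^0: 2 a_2 + 5 a_0 = 0  ->  2 a_2 = -5 a_0 = 10  ->  a_2 = 5
  x^1: 6 a_3 + 3 a_1 = 0  ->  6 a_3 = -3 a_1 = -3  ->  a_3 = -1/2
  x^2: 12 a_4 - a_2 = 0  ->  12 a_4 = a_2 = 5  ->  a_4 = 5/12
  x^3: 20 a_5 - 7 a_3 = 0  ->  20 a_5 = 7 a_3 = -7/2  ->  a_5 = -7/40
  x^4: 30 a_6 - 15 a_4 = 0  ->  30 a_6 = 15 a_4 = 25/4  ->  a_6 = 5/24
Truncated series: y(x) = -2 + x + 5 x^2 - (1/2) x^3 + (5/12) x^4 - (7/40) x^5 + (5/24) x^6 + O(x^7).

a_0 = -2; a_1 = 1; a_2 = 5; a_3 = -1/2; a_4 = 5/12; a_5 = -7/40; a_6 = 5/24


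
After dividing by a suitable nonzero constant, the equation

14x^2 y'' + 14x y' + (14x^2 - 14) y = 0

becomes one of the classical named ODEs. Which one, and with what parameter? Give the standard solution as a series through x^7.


All three coefficients share the factor 14; dividing through by 14 gives  x^2 y'' + x y' + (x^2 - 1) y = 0.
This matches the Bessel equation x^2 y'' + x y' + (x^2 - nu^2) y = 0 with nu^2 = 1, so nu = 1; the solution bounded at x = 0 is J_1(x).
Frobenius at x = 0: indicial roots ±nu; for r = nu the recurrence k(k + 2nu) c_k = -c_{k-2} gives the standard series J_nu(x) = sum_{k>=0} (-1)^k / (k! (k+nu)!) (x/2)^(2k+nu). Evaluate the first 4 terms:
  k = 0: (-1)^0 / (0! * 1! * 2^1) x^1 = 1/(1*1*2) x^1 = (1/2) x^1
  k = 1: (-1)^1 / (1! * 2! * 2^3) x^3 = -1/(1*2*8) x^3 = (-1/16) x^3
  k = 2: (-1)^2 / (2! * 3! * 2^5) x^5 = 1/(2*6*32) x^5 = (1/384) x^5
  k = 3: (-1)^3 / (3! * 4! * 2^7) x^7 = -1/(6*24*128) x^7 = (-1/18432) x^7
Hence J_1(x) = -x^7/18432 + x^5/384 - x^3/16 + x/2 + ....

J_1(x); series = -x^7/18432 + x^5/384 - x^3/16 + x/2


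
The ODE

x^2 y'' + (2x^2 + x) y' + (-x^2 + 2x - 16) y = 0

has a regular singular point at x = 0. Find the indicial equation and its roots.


Divide by x^2 to reach normal form y'' + P_1(x) y' + P_2(x) y = 0 with P_1(x) = 2 + 1/x and P_2(x) = -1 + 2/x - 16/x^2.
x = 0 is a singular point because the y'-coefficient 2 + 1/x has a pole at x = 0 and the y-coefficient -1 + 2/x - 16/x^2 has a pole at x = 0.
It is a regular singular point because x P_1(x) = p(x) = 2x + 1 and x^2 P_2(x) = q(x) = -x^2 + 2x - 16 are polynomials, hence analytic at x = 0.
p(0) = 1,  q(0) = -16.
Indicial equation: r(r-1) + p(0) r + q(0) = 0, i.e. r^2 + (p(0) - 1) r + q(0) = 0, i.e. r^2 - 16 = 0.
Discriminant: (0)^2 - 4(-16) = 64, so r = (0 ± 8)/2.
Solving: r_1 = 4, r_2 = -4.

indicial: r^2 - 16 = 0; roots r_1 = 4, r_2 = -4


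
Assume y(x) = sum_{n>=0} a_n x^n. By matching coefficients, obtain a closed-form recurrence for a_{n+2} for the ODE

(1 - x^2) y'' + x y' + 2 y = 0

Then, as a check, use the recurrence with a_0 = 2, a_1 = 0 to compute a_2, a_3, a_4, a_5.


Substitute y = sum_n a_n x^n.
(1 - 1 x^2) y'' contributes (n+2)(n+1) a_{n+2} - n(n-1) a_n at x^n.
x y'(x) contributes n a_n at x^n.
2 y(x) contributes 2 a_n at x^n.
Matching x^n: (n+2)(n+1) a_{n+2} + (-n(n-1) + n + 2) a_n = 0.
Thus a_{n+2} = (n(n-1) - n - 2) / ((n+1)(n+2)) * a_n.

Check with a_0 = 2, a_1 = 0 (apply the recurrence for n = 0, 1, 2, 3): a_0 = 2, a_1 = 0, a_2 = -2, a_3 = 0, a_4 = 1/3, a_5 = 0.

a_(n+2) = (n(n-1) - n - 2) / ((n+1)(n+2)) * a_n; check: a_0 = 2, a_1 = 0, a_2 = -2, a_3 = 0, a_4 = 1/3, a_5 = 0


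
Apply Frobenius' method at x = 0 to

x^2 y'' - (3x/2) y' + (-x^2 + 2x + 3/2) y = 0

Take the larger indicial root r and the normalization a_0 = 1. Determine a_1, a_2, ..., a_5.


Write in Frobenius form y'' + (p(x)/x) y' + (q(x)/x^2) y = 0:
  p(x) = -3/2,  q(x) = -x^2 + 2x + 3/2.
Indicial equation: r(r-1) + (-3/2) r + (3/2) = 0 -> roots r_1 = 3/2, r_2 = 1.
Take r = r_1 = 3/2. Let y(x) = x^r sum_{n>=0} a_n x^n with a_0 = 1.
Substitute y = x^r sum a_n x^n and match x^{r+n}. The recurrence is
  D(n) a_n + 2 a_{n-1} - 1 a_{n-2} = 0,  where D(n) = (r+n)(r+n-1) + (-3/2)(r+n) + (3/2).
  a_n = [-2 a_{n-1} + 1 a_{n-2}] / D(n).
Since the indicial polynomial factors as (r - r_1)(r - r_2), D(n) = (r_1 + n - r_1)(r_1 + n - r_2) = n(n + 1/2).
Evaluating step by step (a_0 = 1):
  n = 1: D(1) = 1(1 + 1/2) = 3/2; numerator = -2(1) = -2; a_1 = (-2)/(3/2) = -4/3
  n = 2: D(2) = 2(2 + 1/2) = 5; numerator = -2(-4/3) + 1(1) = 11/3; a_2 = (11/3)/(5) = 11/15
  n = 3: D(3) = 3(3 + 1/2) = 21/2; numerator = -2(11/15) + 1(-4/3) = -14/5; a_3 = (-14/5)/(21/2) = -4/15
  n = 4: D(4) = 4(4 + 1/2) = 18; numerator = -2(-4/15) + 1(11/15) = 19/15; a_4 = (19/15)/(18) = 19/270
  n = 5: D(5) = 5(5 + 1/2) = 55/2; numerator = -2(19/270) + 1(-4/15) = -11/27; a_5 = (-11/27)/(55/2) = -2/135

r = 3/2; a_0 = 1; a_1 = -4/3; a_2 = 11/15; a_3 = -4/15; a_4 = 19/270; a_5 = -2/135


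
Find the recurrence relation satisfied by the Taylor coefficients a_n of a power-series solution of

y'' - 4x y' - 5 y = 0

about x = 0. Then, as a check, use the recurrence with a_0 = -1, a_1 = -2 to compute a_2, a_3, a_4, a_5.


Substitute y = sum_n a_n x^n.
y''(x) has coefficient (n+2)(n+1) a_{n+2} at x^n;
-4 x y'(x) has coefficient -4 n a_n at x^n (shift);
-5 y(x) has coefficient -5 a_n at x^n.
Matching x^n: (n+2)(n+1) a_{n+2} + (-4n - 5) a_n = 0.
Thus a_{n+2} = (4n + 5) / ((n+1)(n+2)) * a_n.

Check with a_0 = -1, a_1 = -2 (apply the recurrence for n = 0, 1, 2, 3): a_0 = -1, a_1 = -2, a_2 = -5/2, a_3 = -3, a_4 = -65/24, a_5 = -51/20.

a_(n+2) = (4n + 5) / ((n+1)(n+2)) * a_n; check: a_0 = -1, a_1 = -2, a_2 = -5/2, a_3 = -3, a_4 = -65/24, a_5 = -51/20


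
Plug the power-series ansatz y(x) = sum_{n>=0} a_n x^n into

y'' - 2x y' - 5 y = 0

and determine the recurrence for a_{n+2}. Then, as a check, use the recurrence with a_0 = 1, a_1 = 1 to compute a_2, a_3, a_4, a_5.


Substitute y = sum_n a_n x^n.
y''(x) has coefficient (n+2)(n+1) a_{n+2} at x^n;
-2 x y'(x) has coefficient -2 n a_n at x^n (shift);
-5 y(x) has coefficient -5 a_n at x^n.
Matching x^n: (n+2)(n+1) a_{n+2} + (-2n - 5) a_n = 0.
Thus a_{n+2} = (2n + 5) / ((n+1)(n+2)) * a_n.

Check with a_0 = 1, a_1 = 1 (apply the recurrence for n = 0, 1, 2, 3): a_0 = 1, a_1 = 1, a_2 = 5/2, a_3 = 7/6, a_4 = 15/8, a_5 = 77/120.

a_(n+2) = (2n + 5) / ((n+1)(n+2)) * a_n; check: a_0 = 1, a_1 = 1, a_2 = 5/2, a_3 = 7/6, a_4 = 15/8, a_5 = 77/120


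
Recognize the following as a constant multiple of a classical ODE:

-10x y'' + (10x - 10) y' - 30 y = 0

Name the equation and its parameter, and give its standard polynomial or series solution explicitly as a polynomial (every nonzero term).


All three coefficients share the factor -10; dividing through by -10 gives  x y'' + (1 - x) y' + 3 y = 0.
This matches the Laguerre equation x y'' + (1 - x) y' + n y = 0 with n = 3; the polynomial solution is L_3(x).
With y = sum_k a_k x^k, matching x^k gives (k+1)k a_{k+1} + (k+1) a_{k+1} - k a_k + n a_k = 0, i.e. (k+1)^2 a_{k+1} = (k - n) a_k = (k - 3) a_k. The right side vanishes at k = 3, so the series terminates at degree 3.
Standard normalization L_n(0) = 1 gives a_0 = 1. Work upward with a_{k+1} = (k - 3) a_k / (k+1)^2:
  a_1 = (0 - 3)(1) / 1^2 = -3/1 = -3
  a_2 = (1 - 3)(-3) / 2^2 = 6/4 = 3/2
  a_3 = (2 - 3)(3/2) / 3^2 = (-3/2)/9 = -1/6
Hence L_3(x) = -x^3/6 + 3 x^2/2 - 3 x + 1.

L_3(x); series = -x^3/6 + 3 x^2/2 - 3 x + 1


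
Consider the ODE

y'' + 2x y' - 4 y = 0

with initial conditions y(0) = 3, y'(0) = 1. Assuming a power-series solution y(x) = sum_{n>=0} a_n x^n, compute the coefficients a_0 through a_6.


Ansatz: y(x) = sum_{n>=0} a_n x^n, so y'(x) = sum_{n>=1} n a_n x^(n-1) and y''(x) = sum_{n>=2} n(n-1) a_n x^(n-2).
Substitute into P(x) y'' + Q(x) y' + R(x) y = 0 with P(x) = 1, Q(x) = 2x, R(x) = -4, and match powers of x.
Initial conditions: a_0 = 3, a_1 = 1.
Setting the coefficient of each power of x to zero and solving order by order (substituting the coefficients already found):
  x^0: 2 a_2 - 4 a_0 = 0  ->  2 a_2 = 4 a_0 = 12  ->  a_2 = 6
  x^1: 6 a_3 - 2 a_1 = 0  ->  6 a_3 = 2 a_1 = 2  ->  a_3 = 1/3
  x^2: 12 a_4 = 0  ->  a_4 = 0
  x^3: 20 a_5 + 2 a_3 = 0  ->  20 a_5 = -2 a_3 = -2/3  ->  a_5 = -1/30
  x^4: 30 a_6 + 4 a_4 = 0  ->  30 a_6 = -4 a_4 = 0  ->  a_6 = 0
Truncated series: y(x) = 3 + x + 6 x^2 + (1/3) x^3 - (1/30) x^5 + O(x^7).

a_0 = 3; a_1 = 1; a_2 = 6; a_3 = 1/3; a_4 = 0; a_5 = -1/30; a_6 = 0


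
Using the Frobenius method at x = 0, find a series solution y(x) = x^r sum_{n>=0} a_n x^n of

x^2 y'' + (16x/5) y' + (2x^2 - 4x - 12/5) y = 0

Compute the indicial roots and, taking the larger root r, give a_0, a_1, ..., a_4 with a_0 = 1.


Write in Frobenius form y'' + (p(x)/x) y' + (q(x)/x^2) y = 0:
  p(x) = 16/5,  q(x) = 2x^2 - 4x - 12/5.
Indicial equation: r(r-1) + (16/5) r + (-12/5) = 0 -> roots r_1 = 4/5, r_2 = -3.
Take r = r_1 = 4/5. Let y(x) = x^r sum_{n>=0} a_n x^n with a_0 = 1.
Substitute y = x^r sum a_n x^n and match x^{r+n}. The recurrence is
  D(n) a_n - 4 a_{n-1} + 2 a_{n-2} = 0,  where D(n) = (r+n)(r+n-1) + (16/5)(r+n) + (-12/5).
  a_n = [4 a_{n-1} - 2 a_{n-2}] / D(n).
Since the indicial polynomial factors as (r - r_1)(r - r_2), D(n) = (r_1 + n - r_1)(r_1 + n - r_2) = n(n + 19/5).
Evaluating step by step (a_0 = 1):
  n = 1: D(1) = 1(1 + 19/5) = 24/5; numerator = 4(1) = 4; a_1 = (4)/(24/5) = 5/6
  n = 2: D(2) = 2(2 + 19/5) = 58/5; numerator = 4(5/6) - 2(1) = 4/3; a_2 = (4/3)/(58/5) = 10/87
  n = 3: D(3) = 3(3 + 19/5) = 102/5; numerator = 4(10/87) - 2(5/6) = -35/29; a_3 = (-35/29)/(102/5) = -175/2958
  n = 4: D(4) = 4(4 + 19/5) = 156/5; numerator = 4(-175/2958) - 2(10/87) = -230/493; a_4 = (-230/493)/(156/5) = -575/38454

r = 4/5; a_0 = 1; a_1 = 5/6; a_2 = 10/87; a_3 = -175/2958; a_4 = -575/38454


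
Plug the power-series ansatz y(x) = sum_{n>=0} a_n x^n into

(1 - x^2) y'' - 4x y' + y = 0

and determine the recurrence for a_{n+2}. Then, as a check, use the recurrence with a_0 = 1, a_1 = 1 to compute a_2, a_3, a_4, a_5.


Substitute y = sum_n a_n x^n.
(1 - 1 x^2) y'' contributes (n+2)(n+1) a_{n+2} - n(n-1) a_n at x^n.
-4 x y'(x) contributes -4 n a_n at x^n.
y(x) contributes 1 a_n at x^n.
Matching x^n: (n+2)(n+1) a_{n+2} + (-n(n-1) - 4 n + 1) a_n = 0.
Thus a_{n+2} = (n(n-1) + 4 n - 1) / ((n+1)(n+2)) * a_n.

Check with a_0 = 1, a_1 = 1 (apply the recurrence for n = 0, 1, 2, 3): a_0 = 1, a_1 = 1, a_2 = -1/2, a_3 = 1/2, a_4 = -3/8, a_5 = 17/40.

a_(n+2) = (n(n-1) + 4 n - 1) / ((n+1)(n+2)) * a_n; check: a_0 = 1, a_1 = 1, a_2 = -1/2, a_3 = 1/2, a_4 = -3/8, a_5 = 17/40


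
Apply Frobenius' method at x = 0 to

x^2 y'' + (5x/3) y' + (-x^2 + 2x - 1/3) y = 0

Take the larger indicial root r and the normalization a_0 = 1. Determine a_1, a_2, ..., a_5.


Write in Frobenius form y'' + (p(x)/x) y' + (q(x)/x^2) y = 0:
  p(x) = 5/3,  q(x) = -x^2 + 2x - 1/3.
Indicial equation: r(r-1) + (5/3) r + (-1/3) = 0 -> roots r_1 = 1/3, r_2 = -1.
Take r = r_1 = 1/3. Let y(x) = x^r sum_{n>=0} a_n x^n with a_0 = 1.
Substitute y = x^r sum a_n x^n and match x^{r+n}. The recurrence is
  D(n) a_n + 2 a_{n-1} - 1 a_{n-2} = 0,  where D(n) = (r+n)(r+n-1) + (5/3)(r+n) + (-1/3).
  a_n = [-2 a_{n-1} + 1 a_{n-2}] / D(n).
Since the indicial polynomial factors as (r - r_1)(r - r_2), D(n) = (r_1 + n - r_1)(r_1 + n - r_2) = n(n + 4/3).
Evaluating step by step (a_0 = 1):
  n = 1: D(1) = 1(1 + 4/3) = 7/3; numerator = -2(1) = -2; a_1 = (-2)/(7/3) = -6/7
  n = 2: D(2) = 2(2 + 4/3) = 20/3; numerator = -2(-6/7) + 1(1) = 19/7; a_2 = (19/7)/(20/3) = 57/140
  n = 3: D(3) = 3(3 + 4/3) = 13; numerator = -2(57/140) + 1(-6/7) = -117/70; a_3 = (-117/70)/(13) = -9/70
  n = 4: D(4) = 4(4 + 4/3) = 64/3; numerator = -2(-9/70) + 1(57/140) = 93/140; a_4 = (93/140)/(64/3) = 279/8960
  n = 5: D(5) = 5(5 + 4/3) = 95/3; numerator = -2(279/8960) + 1(-9/70) = -171/896; a_5 = (-171/896)/(95/3) = -27/4480

r = 1/3; a_0 = 1; a_1 = -6/7; a_2 = 57/140; a_3 = -9/70; a_4 = 279/8960; a_5 = -27/4480


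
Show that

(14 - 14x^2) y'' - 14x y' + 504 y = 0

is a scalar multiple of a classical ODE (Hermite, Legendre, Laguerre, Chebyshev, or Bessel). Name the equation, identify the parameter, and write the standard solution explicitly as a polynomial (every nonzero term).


All three coefficients share the factor 14; dividing through by 14 gives  (1 - x^2) y'' - x y' + 36 y = 0.
This matches the Chebyshev equation (1 - x^2) y'' - x y' + n^2 y = 0 (note the -x y' term, not -2x y') with n^2 = 36, so n = 6; the polynomial solution is T_6(x).
With y = sum_k a_k x^k, matching x^k gives (k+2)(k+1) a_{k+2} = (k^2 - n^2) a_k = (k - 6)(k + 6) a_k. The right side vanishes at k = 6, so the series with the parity of 6 terminates at degree 6.
Standard normalization: leading coefficient of T_n is 2^(n-1), so a_6 = 2^5 = 32. Work downward with a_k = (k+1)(k+2) a_{k+2} / ((k - 6)(k + 6)):
  a_4 = (5)(6)(32) / ((4 - 6)(4 + 6)) = 960/(-20) = -48
  a_2 = (3)(4)(-48) / ((2 - 6)(2 + 6)) = -576/(-32) = 18
  a_0 = (1)(2)(18) / ((0 - 6)(0 + 6)) = 36/(-36) = -1
Hence T_6(x) = 32 x^6 - 48 x^4 + 18 x^2 - 1.

T_6(x); series = 32 x^6 - 48 x^4 + 18 x^2 - 1


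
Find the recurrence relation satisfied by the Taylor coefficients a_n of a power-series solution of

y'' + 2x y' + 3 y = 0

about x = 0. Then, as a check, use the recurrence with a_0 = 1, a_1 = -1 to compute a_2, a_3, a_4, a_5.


Substitute y = sum_n a_n x^n.
y''(x) has coefficient (n+2)(n+1) a_{n+2} at x^n;
2 x y'(x) has coefficient 2 n a_n at x^n (shift);
3 y(x) has coefficient 3 a_n at x^n.
Matching x^n: (n+2)(n+1) a_{n+2} + (2n + 3) a_n = 0.
Thus a_{n+2} = (-2n - 3) / ((n+1)(n+2)) * a_n.

Check with a_0 = 1, a_1 = -1 (apply the recurrence for n = 0, 1, 2, 3): a_0 = 1, a_1 = -1, a_2 = -3/2, a_3 = 5/6, a_4 = 7/8, a_5 = -3/8.

a_(n+2) = (-2n - 3) / ((n+1)(n+2)) * a_n; check: a_0 = 1, a_1 = -1, a_2 = -3/2, a_3 = 5/6, a_4 = 7/8, a_5 = -3/8


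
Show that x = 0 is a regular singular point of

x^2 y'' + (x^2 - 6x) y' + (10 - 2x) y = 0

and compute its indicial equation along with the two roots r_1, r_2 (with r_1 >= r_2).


Divide by x^2 to reach normal form y'' + P_1(x) y' + P_2(x) y = 0 with P_1(x) = 1 - 6/x and P_2(x) = -2/x + 10/x^2.
x = 0 is a singular point because the y'-coefficient 1 - 6/x has a pole at x = 0 and the y-coefficient -2/x + 10/x^2 has a pole at x = 0.
It is a regular singular point because x P_1(x) = p(x) = x - 6 and x^2 P_2(x) = q(x) = 10 - 2x are polynomials, hence analytic at x = 0.
p(0) = -6,  q(0) = 10.
Indicial equation: r(r-1) + p(0) r + q(0) = 0, i.e. r^2 + (p(0) - 1) r + q(0) = 0, i.e. r^2 - 7 r + 10 = 0.
Discriminant: (-7)^2 - 4(10) = 9, so r = (7 ± 3)/2.
Solving: r_1 = 5, r_2 = 2.

indicial: r^2 - 7 r + 10 = 0; roots r_1 = 5, r_2 = 2


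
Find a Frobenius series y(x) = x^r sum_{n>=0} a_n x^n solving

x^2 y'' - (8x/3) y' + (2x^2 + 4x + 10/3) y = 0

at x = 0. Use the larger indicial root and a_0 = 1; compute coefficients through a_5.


Write in Frobenius form y'' + (p(x)/x) y' + (q(x)/x^2) y = 0:
  p(x) = -8/3,  q(x) = 2x^2 + 4x + 10/3.
Indicial equation: r(r-1) + (-8/3) r + (10/3) = 0 -> roots r_1 = 2, r_2 = 5/3.
Take r = r_1 = 2. Let y(x) = x^r sum_{n>=0} a_n x^n with a_0 = 1.
Substitute y = x^r sum a_n x^n and match x^{r+n}. The recurrence is
  D(n) a_n + 4 a_{n-1} + 2 a_{n-2} = 0,  where D(n) = (r+n)(r+n-1) + (-8/3)(r+n) + (10/3).
  a_n = [-4 a_{n-1} - 2 a_{n-2}] / D(n).
Since the indicial polynomial factors as (r - r_1)(r - r_2), D(n) = (r_1 + n - r_1)(r_1 + n - r_2) = n(n + 1/3).
Evaluating step by step (a_0 = 1):
  n = 1: D(1) = 1(1 + 1/3) = 4/3; numerator = -4(1) = -4; a_1 = (-4)/(4/3) = -3
  n = 2: D(2) = 2(2 + 1/3) = 14/3; numerator = -4(-3) - 2(1) = 10; a_2 = (10)/(14/3) = 15/7
  n = 3: D(3) = 3(3 + 1/3) = 10; numerator = -4(15/7) - 2(-3) = -18/7; a_3 = (-18/7)/(10) = -9/35
  n = 4: D(4) = 4(4 + 1/3) = 52/3; numerator = -4(-9/35) - 2(15/7) = -114/35; a_4 = (-114/35)/(52/3) = -171/910
  n = 5: D(5) = 5(5 + 1/3) = 80/3; numerator = -4(-171/910) - 2(-9/35) = 576/455; a_5 = (576/455)/(80/3) = 108/2275

r = 2; a_0 = 1; a_1 = -3; a_2 = 15/7; a_3 = -9/35; a_4 = -171/910; a_5 = 108/2275


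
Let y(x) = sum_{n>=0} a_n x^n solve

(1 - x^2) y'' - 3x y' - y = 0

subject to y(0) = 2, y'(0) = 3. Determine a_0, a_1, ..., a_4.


Ansatz: y(x) = sum_{n>=0} a_n x^n, so y'(x) = sum_{n>=1} n a_n x^(n-1) and y''(x) = sum_{n>=2} n(n-1) a_n x^(n-2).
Substitute into P(x) y'' + Q(x) y' + R(x) y = 0 with P(x) = 1 - x^2, Q(x) = -3x, R(x) = -1, and match powers of x.
Initial conditions: a_0 = 2, a_1 = 3.
Setting the coefficient of each power of x to zero and solving order by order (substituting the coefficients already found):
  x^0: 2 a_2 - a_0 = 0  ->  2 a_2 = a_0 = 2  ->  a_2 = 1
  x^1: 6 a_3 - 4 a_1 = 0  ->  6 a_3 = 4 a_1 = 12  ->  a_3 = 2
  x^2: 12 a_4 - 9 a_2 = 0  ->  12 a_4 = 9 a_2 = 9  ->  a_4 = 3/4
Truncated series: y(x) = 2 + 3 x + x^2 + 2 x^3 + (3/4) x^4 + O(x^5).

a_0 = 2; a_1 = 3; a_2 = 1; a_3 = 2; a_4 = 3/4


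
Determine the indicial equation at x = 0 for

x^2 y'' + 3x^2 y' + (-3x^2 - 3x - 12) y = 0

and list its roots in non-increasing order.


Divide by x^2 to reach normal form y'' + P_1(x) y' + P_2(x) y = 0 with P_1(x) = 3 and P_2(x) = -3 - 3/x - 12/x^2.
x = 0 is a singular point because the y-coefficient -3 - 3/x - 12/x^2 has a pole at x = 0.
It is a regular singular point because x P_1(x) = p(x) = 3x and x^2 P_2(x) = q(x) = -3x^2 - 3x - 12 are polynomials, hence analytic at x = 0.
p(0) = 0,  q(0) = -12.
Indicial equation: r(r-1) + p(0) r + q(0) = 0, i.e. r^2 + (p(0) - 1) r + q(0) = 0, i.e. r^2 - 1 r - 12 = 0.
Discriminant: (-1)^2 - 4(-12) = 49, so r = (1 ± 7)/2.
Solving: r_1 = 4, r_2 = -3.

indicial: r^2 - 1 r - 12 = 0; roots r_1 = 4, r_2 = -3


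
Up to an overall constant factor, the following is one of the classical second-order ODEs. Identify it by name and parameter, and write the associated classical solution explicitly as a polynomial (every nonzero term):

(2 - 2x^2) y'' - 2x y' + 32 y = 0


All three coefficients share the factor 2; dividing through by 2 gives  (1 - x^2) y'' - x y' + 16 y = 0.
This matches the Chebyshev equation (1 - x^2) y'' - x y' + n^2 y = 0 (note the -x y' term, not -2x y') with n^2 = 16, so n = 4; the polynomial solution is T_4(x).
With y = sum_k a_k x^k, matching x^k gives (k+2)(k+1) a_{k+2} = (k^2 - n^2) a_k = (k - 4)(k + 4) a_k. The right side vanishes at k = 4, so the series with the parity of 4 terminates at degree 4.
Standard normalization: leading coefficient of T_n is 2^(n-1), so a_4 = 2^3 = 8. Work downward with a_k = (k+1)(k+2) a_{k+2} / ((k - 4)(k + 4)):
  a_2 = (3)(4)(8) / ((2 - 4)(2 + 4)) = 96/(-12) = -8
  a_0 = (1)(2)(-8) / ((0 - 4)(0 + 4)) = -16/(-16) = 1
Hence T_4(x) = 8 x^4 - 8 x^2 + 1.

T_4(x); series = 8 x^4 - 8 x^2 + 1


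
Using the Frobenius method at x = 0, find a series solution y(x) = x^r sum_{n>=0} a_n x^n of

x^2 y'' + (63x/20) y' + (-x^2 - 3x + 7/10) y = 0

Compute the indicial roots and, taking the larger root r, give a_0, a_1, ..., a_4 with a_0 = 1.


Write in Frobenius form y'' + (p(x)/x) y' + (q(x)/x^2) y = 0:
  p(x) = 63/20,  q(x) = -x^2 - 3x + 7/10.
Indicial equation: r(r-1) + (63/20) r + (7/10) = 0 -> roots r_1 = -2/5, r_2 = -7/4.
Take r = r_1 = -2/5. Let y(x) = x^r sum_{n>=0} a_n x^n with a_0 = 1.
Substitute y = x^r sum a_n x^n and match x^{r+n}. The recurrence is
  D(n) a_n - 3 a_{n-1} - 1 a_{n-2} = 0,  where D(n) = (r+n)(r+n-1) + (63/20)(r+n) + (7/10).
  a_n = [3 a_{n-1} + 1 a_{n-2}] / D(n).
Since the indicial polynomial factors as (r - r_1)(r - r_2), D(n) = (r_1 + n - r_1)(r_1 + n - r_2) = n(n + 27/20).
Evaluating step by step (a_0 = 1):
  n = 1: D(1) = 1(1 + 27/20) = 47/20; numerator = 3(1) = 3; a_1 = (3)/(47/20) = 60/47
  n = 2: D(2) = 2(2 + 27/20) = 67/10; numerator = 3(60/47) + 1(1) = 227/47; a_2 = (227/47)/(67/10) = 2270/3149
  n = 3: D(3) = 3(3 + 27/20) = 261/20; numerator = 3(2270/3149) + 1(60/47) = 10830/3149; a_3 = (10830/3149)/(261/20) = 72200/273963
  n = 4: D(4) = 4(4 + 27/20) = 107/5; numerator = 3(72200/273963) + 1(2270/3149) = 138030/91321; a_4 = (138030/91321)/(107/5) = 6450/91321

r = -2/5; a_0 = 1; a_1 = 60/47; a_2 = 2270/3149; a_3 = 72200/273963; a_4 = 6450/91321


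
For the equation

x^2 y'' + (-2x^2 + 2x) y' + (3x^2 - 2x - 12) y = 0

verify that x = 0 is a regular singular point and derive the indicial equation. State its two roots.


Divide by x^2 to reach normal form y'' + P_1(x) y' + P_2(x) y = 0 with P_1(x) = -2 + 2/x and P_2(x) = 3 - 2/x - 12/x^2.
x = 0 is a singular point because the y'-coefficient -2 + 2/x has a pole at x = 0 and the y-coefficient 3 - 2/x - 12/x^2 has a pole at x = 0.
It is a regular singular point because x P_1(x) = p(x) = 2 - 2x and x^2 P_2(x) = q(x) = 3x^2 - 2x - 12 are polynomials, hence analytic at x = 0.
p(0) = 2,  q(0) = -12.
Indicial equation: r(r-1) + p(0) r + q(0) = 0, i.e. r^2 + (p(0) - 1) r + q(0) = 0, i.e. r^2 + 1 r - 12 = 0.
Discriminant: (1)^2 - 4(-12) = 49, so r = (-1 ± 7)/2.
Solving: r_1 = 3, r_2 = -4.

indicial: r^2 + 1 r - 12 = 0; roots r_1 = 3, r_2 = -4


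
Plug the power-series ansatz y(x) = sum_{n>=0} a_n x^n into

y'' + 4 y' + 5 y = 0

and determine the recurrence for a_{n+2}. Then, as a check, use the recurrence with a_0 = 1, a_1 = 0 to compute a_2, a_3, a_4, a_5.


Substitute y = sum_n a_n x^n.
y''(x) has coefficient (n+2)(n+1) a_{n+2} at x^n;
4 y'(x) has coefficient 4 (n+1) a_{n+1} at x^n;
5 y(x) has coefficient 5 a_n at x^n.
Matching x^n: (n+2)(n+1) a_{n+2} + 4 (n+1) a_{n+1} + 5 a_n = 0.
Thus a_{n+2} = [-4 (n+1) a_{n+1} - 5 a_n] / ((n+1)(n+2)).

Check with a_0 = 1, a_1 = 0 (apply the recurrence for n = 0, 1, 2, 3): a_0 = 1, a_1 = 0, a_2 = -5/2, a_3 = 10/3, a_4 = -55/24, a_5 = 1.

a_(n+2) = [-4 (n+1) a_(n+1) - 5 a_n] / ((n+1)(n+2)); check: a_0 = 1, a_1 = 0, a_2 = -5/2, a_3 = 10/3, a_4 = -55/24, a_5 = 1


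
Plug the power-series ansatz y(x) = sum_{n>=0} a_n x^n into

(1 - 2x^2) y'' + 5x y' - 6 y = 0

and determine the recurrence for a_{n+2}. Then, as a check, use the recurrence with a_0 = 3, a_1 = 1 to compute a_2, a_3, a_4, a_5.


Substitute y = sum_n a_n x^n.
(1 - 2 x^2) y'' contributes (n+2)(n+1) a_{n+2} - 2 n(n-1) a_n at x^n.
5 x y'(x) contributes 5 n a_n at x^n.
-6 y(x) contributes -6 a_n at x^n.
Matching x^n: (n+2)(n+1) a_{n+2} + (-2 n(n-1) + 5 n - 6) a_n = 0.
Thus a_{n+2} = (2 n(n-1) - 5 n + 6) / ((n+1)(n+2)) * a_n.

Check with a_0 = 3, a_1 = 1 (apply the recurrence for n = 0, 1, 2, 3): a_0 = 3, a_1 = 1, a_2 = 9, a_3 = 1/6, a_4 = 0, a_5 = 1/40.

a_(n+2) = (2 n(n-1) - 5 n + 6) / ((n+1)(n+2)) * a_n; check: a_0 = 3, a_1 = 1, a_2 = 9, a_3 = 1/6, a_4 = 0, a_5 = 1/40


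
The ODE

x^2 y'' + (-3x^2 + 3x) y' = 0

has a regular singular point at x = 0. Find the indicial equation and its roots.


Divide by x^2 to reach normal form y'' + P_1(x) y' + P_2(x) y = 0 with P_1(x) = -3 + 3/x and P_2(x) = 0.
x = 0 is a singular point because the y'-coefficient -3 + 3/x has a pole at x = 0.
It is a regular singular point because x P_1(x) = p(x) = 3 - 3x and x^2 P_2(x) = q(x) = 0 are polynomials, hence analytic at x = 0.
p(0) = 3,  q(0) = 0.
Indicial equation: r(r-1) + p(0) r + q(0) = 0, i.e. r^2 + (p(0) - 1) r + q(0) = 0, i.e. r^2 + 2 r = 0.
Discriminant: (2)^2 - 4(0) = 4, so r = (-2 ± 2)/2.
Solving: r_1 = 0, r_2 = -2.

indicial: r^2 + 2 r = 0; roots r_1 = 0, r_2 = -2


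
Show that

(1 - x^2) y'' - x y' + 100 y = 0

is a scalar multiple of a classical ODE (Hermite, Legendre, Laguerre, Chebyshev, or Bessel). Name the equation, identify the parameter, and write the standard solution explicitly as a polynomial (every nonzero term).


The equation is already in a standard form:  (1 - x^2) y'' - x y' + 100 y = 0.
This matches the Chebyshev equation (1 - x^2) y'' - x y' + n^2 y = 0 (note the -x y' term, not -2x y') with n^2 = 100, so n = 10; the polynomial solution is T_10(x).
With y = sum_k a_k x^k, matching x^k gives (k+2)(k+1) a_{k+2} = (k^2 - n^2) a_k = (k - 10)(k + 10) a_k. The right side vanishes at k = 10, so the series with the parity of 10 terminates at degree 10.
Standard normalization: leading coefficient of T_n is 2^(n-1), so a_10 = 2^9 = 512. Work downward with a_k = (k+1)(k+2) a_{k+2} / ((k - 10)(k + 10)):
  a_8 = (9)(10)(512) / ((8 - 10)(8 + 10)) = 46080/(-36) = -1280
  a_6 = (7)(8)(-1280) / ((6 - 10)(6 + 10)) = -71680/(-64) = 1120
  a_4 = (5)(6)(1120) / ((4 - 10)(4 + 10)) = 33600/(-84) = -400
  a_2 = (3)(4)(-400) / ((2 - 10)(2 + 10)) = -4800/(-96) = 50
  a_0 = (1)(2)(50) / ((0 - 10)(0 + 10)) = 100/(-100) = -1
Hence T_10(x) = 512 x^10 - 1280 x^8 + 1120 x^6 - 400 x^4 + 50 x^2 - 1.

T_10(x); series = 512 x^10 - 1280 x^8 + 1120 x^6 - 400 x^4 + 50 x^2 - 1


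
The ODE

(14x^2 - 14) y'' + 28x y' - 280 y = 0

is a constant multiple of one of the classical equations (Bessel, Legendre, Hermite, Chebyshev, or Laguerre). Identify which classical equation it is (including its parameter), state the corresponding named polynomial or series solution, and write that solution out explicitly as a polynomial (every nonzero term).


All three coefficients share the factor -14; dividing through by -14 gives  (1 - x^2) y'' - 2x y' + 20 y = 0.
This matches the Legendre equation (1 - x^2) y'' - 2x y' + n(n+1) y = 0 (note the -2x y' term) with n(n+1) = 20, so n = 4; the polynomial solution is P_4(x).
With y = sum_k a_k x^k, matching x^k gives (k+2)(k+1) a_{k+2} = [k(k+1) - n(n+1)] a_k = (k - 4)(k + 5) a_k. The right side vanishes at k = 4, so the series with the parity of 4 terminates at degree 4.
Standard normalization (P_n(1) = 1): leading coefficient (2n)!/(2^n (n!)^2) = 40320/(16*576) = 35/8, so a_4 = 35/8. Work downward with a_k = (k+1)(k+2) a_{k+2} / ((k - 4)(k + 5)):
  a_2 = (3)(4)(35/8) / ((2 - 4)(2 + 5)) = (105/2)/(-14) = -15/4
  a_0 = (1)(2)(-15/4) / ((0 - 4)(0 + 5)) = (-15/2)/(-20) = 3/8
Hence P_4(x) = 35 x^4/8 - 15 x^2/4 + 3/8.

P_4(x); series = 35 x^4/8 - 15 x^2/4 + 3/8


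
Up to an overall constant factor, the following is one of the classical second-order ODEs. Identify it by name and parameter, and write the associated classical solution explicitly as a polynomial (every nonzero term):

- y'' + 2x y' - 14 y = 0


All three coefficients share the factor -1; dividing through by -1 gives  y'' - 2x y' + 14 y = 0.
This matches the Hermite equation y'' - 2x y' + 2n y = 0 with 2n = 14, so n = 7; the polynomial solution is H_7(x).
With y = sum_k a_k x^k, matching x^k gives (k+2)(k+1) a_{k+2} = 2(k - n) a_k = 2(k - 7) a_k. The right side vanishes at k = 7, so the series with the parity of 7 terminates at degree 7.
Standard normalization: leading coefficient of H_n is 2^n, so a_7 = 2^7 = 128. Work downward with a_k = (k+1)(k+2) a_{k+2} / (2(k - n)):
  a_5 = (6)(7)(128) / (2(5 - 7)) = 5376/(-4) = -1344
  a_3 = (4)(5)(-1344) / (2(3 - 7)) = -26880/(-8) = 3360
  a_1 = (2)(3)(3360) / (2(1 - 7)) = 20160/(-12) = -1680
Hence H_7(x) = 128 x^7 - 1344 x^5 + 3360 x^3 - 1680 x.

H_7(x); series = 128 x^7 - 1344 x^5 + 3360 x^3 - 1680 x


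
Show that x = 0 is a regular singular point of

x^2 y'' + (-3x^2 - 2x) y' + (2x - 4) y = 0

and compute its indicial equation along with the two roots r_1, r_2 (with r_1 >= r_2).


Divide by x^2 to reach normal form y'' + P_1(x) y' + P_2(x) y = 0 with P_1(x) = -3 - 2/x and P_2(x) = 2/x - 4/x^2.
x = 0 is a singular point because the y'-coefficient -3 - 2/x has a pole at x = 0 and the y-coefficient 2/x - 4/x^2 has a pole at x = 0.
It is a regular singular point because x P_1(x) = p(x) = -3x - 2 and x^2 P_2(x) = q(x) = 2x - 4 are polynomials, hence analytic at x = 0.
p(0) = -2,  q(0) = -4.
Indicial equation: r(r-1) + p(0) r + q(0) = 0, i.e. r^2 + (p(0) - 1) r + q(0) = 0, i.e. r^2 - 3 r - 4 = 0.
Discriminant: (-3)^2 - 4(-4) = 25, so r = (3 ± 5)/2.
Solving: r_1 = 4, r_2 = -1.

indicial: r^2 - 3 r - 4 = 0; roots r_1 = 4, r_2 = -1


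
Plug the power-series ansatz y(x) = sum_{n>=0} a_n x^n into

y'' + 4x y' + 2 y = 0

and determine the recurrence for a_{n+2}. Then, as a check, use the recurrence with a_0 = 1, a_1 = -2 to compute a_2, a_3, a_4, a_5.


Substitute y = sum_n a_n x^n.
y''(x) has coefficient (n+2)(n+1) a_{n+2} at x^n;
4 x y'(x) has coefficient 4 n a_n at x^n (shift);
2 y(x) has coefficient 2 a_n at x^n.
Matching x^n: (n+2)(n+1) a_{n+2} + (4n + 2) a_n = 0.
Thus a_{n+2} = (-4n - 2) / ((n+1)(n+2)) * a_n.

Check with a_0 = 1, a_1 = -2 (apply the recurrence for n = 0, 1, 2, 3): a_0 = 1, a_1 = -2, a_2 = -1, a_3 = 2, a_4 = 5/6, a_5 = -7/5.

a_(n+2) = (-4n - 2) / ((n+1)(n+2)) * a_n; check: a_0 = 1, a_1 = -2, a_2 = -1, a_3 = 2, a_4 = 5/6, a_5 = -7/5


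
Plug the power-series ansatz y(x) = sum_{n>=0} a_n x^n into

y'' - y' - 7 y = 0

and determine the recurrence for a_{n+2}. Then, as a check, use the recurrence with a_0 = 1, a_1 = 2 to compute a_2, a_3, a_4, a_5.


Substitute y = sum_n a_n x^n.
y''(x) has coefficient (n+2)(n+1) a_{n+2} at x^n;
-y'(x) has coefficient -(n+1) a_{n+1} at x^n;
-7 y(x) has coefficient -7 a_n at x^n.
Matching x^n: (n+2)(n+1) a_{n+2} - (n+1) a_{n+1} - 7 a_n = 0.
Thus a_{n+2} = [(n+1) a_{n+1} + 7 a_n] / ((n+1)(n+2)).

Check with a_0 = 1, a_1 = 2 (apply the recurrence for n = 0, 1, 2, 3): a_0 = 1, a_1 = 2, a_2 = 9/2, a_3 = 23/6, a_4 = 43/12, a_5 = 247/120.

a_(n+2) = [(n+1) a_(n+1) + 7 a_n] / ((n+1)(n+2)); check: a_0 = 1, a_1 = 2, a_2 = 9/2, a_3 = 23/6, a_4 = 43/12, a_5 = 247/120


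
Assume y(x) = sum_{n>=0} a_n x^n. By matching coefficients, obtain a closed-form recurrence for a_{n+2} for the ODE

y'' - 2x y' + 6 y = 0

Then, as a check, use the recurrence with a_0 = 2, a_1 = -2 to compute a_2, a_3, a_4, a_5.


Substitute y = sum_n a_n x^n.
y''(x) has coefficient (n+2)(n+1) a_{n+2} at x^n;
-2 x y'(x) has coefficient -2 n a_n at x^n (shift);
6 y(x) has coefficient 6 a_n at x^n.
Matching x^n: (n+2)(n+1) a_{n+2} + (-2n + 6) a_n = 0.
Thus a_{n+2} = (2n - 6) / ((n+1)(n+2)) * a_n.

Check with a_0 = 2, a_1 = -2 (apply the recurrence for n = 0, 1, 2, 3): a_0 = 2, a_1 = -2, a_2 = -6, a_3 = 4/3, a_4 = 1, a_5 = 0.

a_(n+2) = (2n - 6) / ((n+1)(n+2)) * a_n; check: a_0 = 2, a_1 = -2, a_2 = -6, a_3 = 4/3, a_4 = 1, a_5 = 0


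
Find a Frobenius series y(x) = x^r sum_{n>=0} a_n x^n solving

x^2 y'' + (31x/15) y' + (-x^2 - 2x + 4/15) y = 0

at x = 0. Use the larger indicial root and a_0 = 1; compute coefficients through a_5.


Write in Frobenius form y'' + (p(x)/x) y' + (q(x)/x^2) y = 0:
  p(x) = 31/15,  q(x) = -x^2 - 2x + 4/15.
Indicial equation: r(r-1) + (31/15) r + (4/15) = 0 -> roots r_1 = -2/5, r_2 = -2/3.
Take r = r_1 = -2/5. Let y(x) = x^r sum_{n>=0} a_n x^n with a_0 = 1.
Substitute y = x^r sum a_n x^n and match x^{r+n}. The recurrence is
  D(n) a_n - 2 a_{n-1} - 1 a_{n-2} = 0,  where D(n) = (r+n)(r+n-1) + (31/15)(r+n) + (4/15).
  a_n = [2 a_{n-1} + 1 a_{n-2}] / D(n).
Since the indicial polynomial factors as (r - r_1)(r - r_2), D(n) = (r_1 + n - r_1)(r_1 + n - r_2) = n(n + 4/15).
Evaluating step by step (a_0 = 1):
  n = 1: D(1) = 1(1 + 4/15) = 19/15; numerator = 2(1) = 2; a_1 = (2)/(19/15) = 30/19
  n = 2: D(2) = 2(2 + 4/15) = 68/15; numerator = 2(30/19) + 1(1) = 79/19; a_2 = (79/19)/(68/15) = 1185/1292
  n = 3: D(3) = 3(3 + 4/15) = 49/5; numerator = 2(1185/1292) + 1(30/19) = 2205/646; a_3 = (2205/646)/(49/5) = 225/646
  n = 4: D(4) = 4(4 + 4/15) = 256/15; numerator = 2(225/646) + 1(1185/1292) = 2085/1292; a_4 = (2085/1292)/(256/15) = 31275/330752
  n = 5: D(5) = 5(5 + 4/15) = 79/3; numerator = 2(31275/330752) + 1(225/646) = 88875/165376; a_5 = (88875/165376)/(79/3) = 3375/165376

r = -2/5; a_0 = 1; a_1 = 30/19; a_2 = 1185/1292; a_3 = 225/646; a_4 = 31275/330752; a_5 = 3375/165376


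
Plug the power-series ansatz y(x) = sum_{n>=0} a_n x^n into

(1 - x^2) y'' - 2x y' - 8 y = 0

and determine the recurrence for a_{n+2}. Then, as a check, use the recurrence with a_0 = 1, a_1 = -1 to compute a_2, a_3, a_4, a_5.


Substitute y = sum_n a_n x^n.
(1 - 1 x^2) y'' contributes (n+2)(n+1) a_{n+2} - n(n-1) a_n at x^n.
-2 x y'(x) contributes -2 n a_n at x^n.
-8 y(x) contributes -8 a_n at x^n.
Matching x^n: (n+2)(n+1) a_{n+2} + (-n(n-1) - 2 n - 8) a_n = 0.
Thus a_{n+2} = (n(n-1) + 2 n + 8) / ((n+1)(n+2)) * a_n.

Check with a_0 = 1, a_1 = -1 (apply the recurrence for n = 0, 1, 2, 3): a_0 = 1, a_1 = -1, a_2 = 4, a_3 = -5/3, a_4 = 14/3, a_5 = -5/3.

a_(n+2) = (n(n-1) + 2 n + 8) / ((n+1)(n+2)) * a_n; check: a_0 = 1, a_1 = -1, a_2 = 4, a_3 = -5/3, a_4 = 14/3, a_5 = -5/3


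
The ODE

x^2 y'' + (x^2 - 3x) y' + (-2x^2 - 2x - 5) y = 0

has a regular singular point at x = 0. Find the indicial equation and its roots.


Divide by x^2 to reach normal form y'' + P_1(x) y' + P_2(x) y = 0 with P_1(x) = 1 - 3/x and P_2(x) = -2 - 2/x - 5/x^2.
x = 0 is a singular point because the y'-coefficient 1 - 3/x has a pole at x = 0 and the y-coefficient -2 - 2/x - 5/x^2 has a pole at x = 0.
It is a regular singular point because x P_1(x) = p(x) = x - 3 and x^2 P_2(x) = q(x) = -2x^2 - 2x - 5 are polynomials, hence analytic at x = 0.
p(0) = -3,  q(0) = -5.
Indicial equation: r(r-1) + p(0) r + q(0) = 0, i.e. r^2 + (p(0) - 1) r + q(0) = 0, i.e. r^2 - 4 r - 5 = 0.
Discriminant: (-4)^2 - 4(-5) = 36, so r = (4 ± 6)/2.
Solving: r_1 = 5, r_2 = -1.

indicial: r^2 - 4 r - 5 = 0; roots r_1 = 5, r_2 = -1


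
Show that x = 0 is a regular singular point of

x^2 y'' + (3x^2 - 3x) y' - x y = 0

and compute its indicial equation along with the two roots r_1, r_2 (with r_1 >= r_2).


Divide by x^2 to reach normal form y'' + P_1(x) y' + P_2(x) y = 0 with P_1(x) = 3 - 3/x and P_2(x) = -1/x.
x = 0 is a singular point because the y'-coefficient 3 - 3/x has a pole at x = 0 and the y-coefficient -1/x has a pole at x = 0.
It is a regular singular point because x P_1(x) = p(x) = 3x - 3 and x^2 P_2(x) = q(x) = -x are polynomials, hence analytic at x = 0.
p(0) = -3,  q(0) = 0.
Indicial equation: r(r-1) + p(0) r + q(0) = 0, i.e. r^2 + (p(0) - 1) r + q(0) = 0, i.e. r^2 - 4 r = 0.
Discriminant: (-4)^2 - 4(0) = 16, so r = (4 ± 4)/2.
Solving: r_1 = 4, r_2 = 0.

indicial: r^2 - 4 r = 0; roots r_1 = 4, r_2 = 0
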